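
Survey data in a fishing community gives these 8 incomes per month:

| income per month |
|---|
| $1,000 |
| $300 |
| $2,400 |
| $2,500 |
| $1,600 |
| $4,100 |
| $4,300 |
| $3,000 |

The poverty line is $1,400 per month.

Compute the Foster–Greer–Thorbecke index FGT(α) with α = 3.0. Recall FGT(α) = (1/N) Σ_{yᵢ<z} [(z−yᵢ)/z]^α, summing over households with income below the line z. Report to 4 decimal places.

Below z: $300, $1,000 (q = 2 of N = 8).
Gap ratios (z−y)/z: (1400−300)/1400 = 0.7857; (1400−1000)/1400 = 0.2857.
Raised to α = 3.0: 0.48506; 0.02332.
Sum = 0.508382; FGT(3.0) = 0.508382 / 8 = 0.0635.

0.0635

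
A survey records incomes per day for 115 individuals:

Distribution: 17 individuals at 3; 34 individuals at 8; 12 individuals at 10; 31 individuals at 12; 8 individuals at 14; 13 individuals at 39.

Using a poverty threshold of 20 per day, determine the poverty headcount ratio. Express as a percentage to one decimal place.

102 of the 115 individuals have income below 20.
H = 102/115 = 88.7%.

88.7%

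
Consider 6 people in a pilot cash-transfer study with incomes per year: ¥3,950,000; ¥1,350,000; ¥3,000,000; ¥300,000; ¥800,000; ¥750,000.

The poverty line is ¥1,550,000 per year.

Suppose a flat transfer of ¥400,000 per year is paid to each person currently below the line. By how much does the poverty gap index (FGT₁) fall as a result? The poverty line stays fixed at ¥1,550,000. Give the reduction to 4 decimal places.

Before: below the line — ¥300,000, ¥750,000, ¥800,000, ¥1,350,000; poverty gap index (FGT₁) = 0.322581.
After the ¥400,000 transfer: below the line — ¥700,000, ¥1,150,000, ¥1,200,000; poverty gap index (FGT₁) = 0.172043.
Reduction = 0.322581 − 0.172043 = 0.1505.

0.1505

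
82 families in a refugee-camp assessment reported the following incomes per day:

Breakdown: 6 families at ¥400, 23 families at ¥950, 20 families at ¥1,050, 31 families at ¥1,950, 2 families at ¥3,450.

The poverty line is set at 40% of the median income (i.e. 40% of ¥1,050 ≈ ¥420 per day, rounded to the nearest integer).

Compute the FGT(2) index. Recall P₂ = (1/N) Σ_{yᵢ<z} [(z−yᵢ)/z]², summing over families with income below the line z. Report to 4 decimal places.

Poor units: 6×¥400 (q = 6 of N = 82).
Relative gaps: (420−400)/420 = 0.0476 (×6).
Squared: 0.0023 (×6).
Sum = 0.013605; P₂ = 0.013605 / 82 = 0.0002.

0.0002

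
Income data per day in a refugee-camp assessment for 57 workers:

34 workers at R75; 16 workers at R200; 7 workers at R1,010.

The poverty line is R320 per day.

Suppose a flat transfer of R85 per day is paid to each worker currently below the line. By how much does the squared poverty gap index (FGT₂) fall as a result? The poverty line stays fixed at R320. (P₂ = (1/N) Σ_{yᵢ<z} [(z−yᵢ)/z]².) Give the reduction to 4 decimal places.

0.2366

Before: below the line — 34×R75, 16×R200; squared poverty gap index (FGT₂) = 0.389126.
After the R85 transfer: below the line — 34×R160, 16×R285; squared poverty gap index (FGT₂) = 0.152481.
Reduction = 0.389126 − 0.152481 = 0.2366.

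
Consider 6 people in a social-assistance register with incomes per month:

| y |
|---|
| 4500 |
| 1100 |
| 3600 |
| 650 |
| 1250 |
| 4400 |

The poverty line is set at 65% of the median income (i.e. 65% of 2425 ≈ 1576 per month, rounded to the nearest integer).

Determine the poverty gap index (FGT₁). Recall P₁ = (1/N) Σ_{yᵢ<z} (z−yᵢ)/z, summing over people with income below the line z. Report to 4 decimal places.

0.1827

Poor units: 650, 1100, 1250 (q = 3 of N = 6).
Gap ratios (z−y)/z: (1576−650)/1576 = 0.5876; (1576−1100)/1576 = 0.3020; (1576−1250)/1576 = 0.2069.
Sum of shortfalls = 1.096447; P₁ averages over all N: 1.096447 / 6 = 0.1827.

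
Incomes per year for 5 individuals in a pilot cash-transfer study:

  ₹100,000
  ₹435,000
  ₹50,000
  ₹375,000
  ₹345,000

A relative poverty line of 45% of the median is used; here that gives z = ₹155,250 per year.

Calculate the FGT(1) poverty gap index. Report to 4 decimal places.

0.2068

Below the line: ₹50,000, ₹100,000 (q = 2 of N = 5).
Relative gaps: (155250−50000)/155250 = 0.6779; (155250−100000)/155250 = 0.3559.
Σ = 1.033816. Dividing by the full population N = 5 gives P₁ = 0.2068.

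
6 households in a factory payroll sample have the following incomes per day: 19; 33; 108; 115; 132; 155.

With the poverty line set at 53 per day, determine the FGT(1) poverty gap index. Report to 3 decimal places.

Incomes under z: 19, 33 (q = 2 of N = 6).
Shortfall ratios: (53−19)/53 = 0.6415; (53−33)/53 = 0.3774.
Σ = 1.018868. Dividing by the full population N = 6 gives P₁ = 0.170.

0.170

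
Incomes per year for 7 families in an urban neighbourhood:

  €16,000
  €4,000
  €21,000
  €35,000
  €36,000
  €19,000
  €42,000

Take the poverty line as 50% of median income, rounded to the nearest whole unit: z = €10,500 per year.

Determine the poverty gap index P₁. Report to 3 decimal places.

Poor units: €4,000 (q = 1 of N = 7).
Normalized shortfalls: (10500−4000)/10500 = 0.6190.
Σ = 0.619048. Dividing by the full population N = 7 gives P₁ = 0.088.

0.088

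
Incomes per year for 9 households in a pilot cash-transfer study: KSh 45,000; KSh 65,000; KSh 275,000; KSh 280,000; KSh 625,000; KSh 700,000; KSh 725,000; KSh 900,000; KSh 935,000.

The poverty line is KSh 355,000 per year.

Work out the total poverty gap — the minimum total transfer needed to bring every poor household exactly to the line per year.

Incomes under z: KSh 45,000, KSh 65,000, KSh 275,000, KSh 280,000 (q = 4 of N = 9).
Individual gaps: 355000−45000 = 310000; 355000−65000 = 290000; 355000−275000 = 80000; 355000−280000 = 75000.
Aggregate gap = KSh 755,000.

KSh 755,000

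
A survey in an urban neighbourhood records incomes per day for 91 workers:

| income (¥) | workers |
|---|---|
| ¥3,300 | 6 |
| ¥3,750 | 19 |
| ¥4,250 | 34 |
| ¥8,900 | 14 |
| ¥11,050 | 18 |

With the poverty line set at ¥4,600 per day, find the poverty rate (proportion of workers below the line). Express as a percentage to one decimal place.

59 of the 91 workers have income below ¥4,600.
H = 59/91 = 64.8%.

64.8%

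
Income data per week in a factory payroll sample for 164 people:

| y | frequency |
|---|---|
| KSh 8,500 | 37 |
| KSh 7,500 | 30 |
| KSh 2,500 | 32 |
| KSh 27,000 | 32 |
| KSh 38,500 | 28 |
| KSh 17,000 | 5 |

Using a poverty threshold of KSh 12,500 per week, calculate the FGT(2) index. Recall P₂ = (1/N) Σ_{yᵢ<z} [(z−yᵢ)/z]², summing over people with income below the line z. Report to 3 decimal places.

Incomes under z: 32×KSh 2,500, 30×KSh 7,500, 37×KSh 8,500 (q = 99 of N = 164).
Gap ratios (z−y)/z: (12500−2500)/12500 = 0.8000 (×32); (12500−7500)/12500 = 0.4000 (×30); (12500−8500)/12500 = 0.3200 (×37).
Squared: 0.6400 (×32); 0.1600 (×30); 0.1024 (×37).
Sum = 29.068800; P₂ = 29.068800 / 164 = 0.177.

0.177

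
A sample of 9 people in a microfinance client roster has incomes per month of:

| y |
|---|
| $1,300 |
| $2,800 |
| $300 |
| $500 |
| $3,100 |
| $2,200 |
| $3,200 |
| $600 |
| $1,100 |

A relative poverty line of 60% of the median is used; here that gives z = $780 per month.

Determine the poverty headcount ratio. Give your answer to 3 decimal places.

0.333

3 of the 9 people have income below $780.
H = 3/9 = 0.333.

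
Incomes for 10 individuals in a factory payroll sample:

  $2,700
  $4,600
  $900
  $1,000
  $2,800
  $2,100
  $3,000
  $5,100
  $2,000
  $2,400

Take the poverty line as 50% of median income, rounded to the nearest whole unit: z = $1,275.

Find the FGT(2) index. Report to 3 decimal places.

0.013

Below z: $900, $1,000 (q = 2 of N = 10).
Relative gaps: (1275−900)/1275 = 0.2941; (1275−1000)/1275 = 0.2157.
Squared: 0.0865; 0.0465.
Sum = 0.133026; P₂ = 0.133026 / 10 = 0.013.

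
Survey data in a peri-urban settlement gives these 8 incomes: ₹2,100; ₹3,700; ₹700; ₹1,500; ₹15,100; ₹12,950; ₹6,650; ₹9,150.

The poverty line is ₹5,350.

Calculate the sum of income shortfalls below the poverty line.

₹13,400

Below the line: ₹700, ₹1,500, ₹2,100, ₹3,700 (q = 4 of N = 8).
Individual gaps: 5350−700 = 4650; 5350−1500 = 3850; 5350−2100 = 3250; 5350−3700 = 1650.
Aggregate gap = ₹13,400.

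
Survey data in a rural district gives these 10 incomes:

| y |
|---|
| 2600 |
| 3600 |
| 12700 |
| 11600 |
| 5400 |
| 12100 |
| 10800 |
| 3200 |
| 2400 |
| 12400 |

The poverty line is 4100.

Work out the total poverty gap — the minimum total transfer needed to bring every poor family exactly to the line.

Below z: 2400, 2600, 3200, 3600 (q = 4 of N = 10).
Individual gaps: 4100−2400 = 1700; 4100−2600 = 1500; 4100−3200 = 900; 4100−3600 = 500.
Aggregate gap = 4600.

4600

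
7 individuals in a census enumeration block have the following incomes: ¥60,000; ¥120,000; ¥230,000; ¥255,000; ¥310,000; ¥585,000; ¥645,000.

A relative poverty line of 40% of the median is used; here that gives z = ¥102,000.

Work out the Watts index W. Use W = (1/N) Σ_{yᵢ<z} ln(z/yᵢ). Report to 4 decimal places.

Poor units: ¥60,000 (q = 1 of N = 7).
Log shortfalls: ln(102000/60000) = 0.5306.
W = 0.530628 / 7 = 0.0758.

0.0758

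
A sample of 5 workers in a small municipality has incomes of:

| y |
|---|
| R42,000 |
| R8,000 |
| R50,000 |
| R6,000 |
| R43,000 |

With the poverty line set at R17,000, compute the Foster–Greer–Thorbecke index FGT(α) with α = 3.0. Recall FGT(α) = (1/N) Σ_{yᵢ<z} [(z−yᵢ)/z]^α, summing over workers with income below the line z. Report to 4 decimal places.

0.0839

Below the line: R6,000, R8,000 (q = 2 of N = 5).
Relative gaps: (17000−6000)/17000 = 0.6471; (17000−8000)/17000 = 0.5294.
Raised to α = 3.0: 0.27091; 0.14838.
Sum = 0.419296; FGT(3.0) = 0.419296 / 5 = 0.0839.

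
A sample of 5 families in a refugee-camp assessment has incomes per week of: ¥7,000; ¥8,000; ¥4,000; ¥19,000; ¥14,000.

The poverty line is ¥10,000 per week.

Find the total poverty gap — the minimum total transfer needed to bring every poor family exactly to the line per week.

¥11,000

Below z: ¥4,000, ¥7,000, ¥8,000 (q = 3 of N = 5).
Individual gaps: 10000−4000 = 6000; 10000−7000 = 3000; 10000−8000 = 2000.
Aggregate gap = ¥11,000.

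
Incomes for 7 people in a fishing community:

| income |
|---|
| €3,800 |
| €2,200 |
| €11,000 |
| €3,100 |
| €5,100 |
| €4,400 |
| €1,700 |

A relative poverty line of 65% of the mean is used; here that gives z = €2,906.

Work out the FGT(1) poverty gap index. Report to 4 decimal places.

Incomes under z: €1,700, €2,200 (q = 2 of N = 7).
Relative gaps: (2906−1700)/2906 = 0.4150; (2906−2200)/2906 = 0.2429.
Σ = 0.657949. Dividing by the full population N = 7 gives P₁ = 0.0940.

0.0940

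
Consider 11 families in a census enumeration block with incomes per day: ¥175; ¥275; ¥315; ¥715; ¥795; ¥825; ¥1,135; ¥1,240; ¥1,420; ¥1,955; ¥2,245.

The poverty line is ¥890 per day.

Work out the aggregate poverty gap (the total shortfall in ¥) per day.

Incomes under z: ¥175, ¥275, ¥315, ¥715, ¥795, ¥825 (q = 6 of N = 11).
Individual gaps: 890−175 = 715; 890−275 = 615; 890−315 = 575; 890−715 = 175; 890−795 = 95; 890−825 = 65.
Aggregate gap = ¥2,240.

¥2,240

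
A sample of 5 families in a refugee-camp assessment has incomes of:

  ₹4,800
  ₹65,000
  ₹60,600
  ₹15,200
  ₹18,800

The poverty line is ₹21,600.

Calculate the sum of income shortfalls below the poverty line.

₹26,000

Below z: ₹4,800, ₹15,200, ₹18,800 (q = 3 of N = 5).
Individual gaps: 21600−4800 = 16800; 21600−15200 = 6400; 21600−18800 = 2800.
Aggregate gap = ₹26,000.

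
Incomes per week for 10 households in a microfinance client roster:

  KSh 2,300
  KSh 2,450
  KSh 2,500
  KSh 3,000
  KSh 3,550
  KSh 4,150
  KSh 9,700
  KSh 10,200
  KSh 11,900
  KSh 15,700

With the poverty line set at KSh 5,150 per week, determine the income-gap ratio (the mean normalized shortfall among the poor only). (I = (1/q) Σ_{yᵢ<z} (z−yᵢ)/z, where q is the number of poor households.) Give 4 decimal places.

0.4191

Below z: KSh 2,300, KSh 2,450, KSh 2,500, KSh 3,000, KSh 3,550, KSh 4,150 (q = 6 of N = 10).
Relative gaps: 0.5534, 0.5243, 0.5146, 0.4175, 0.3107, 0.1942; sum = 2.514563.
I averages over the q = 6 poor units only: 2.514563 / 6 = 0.4191.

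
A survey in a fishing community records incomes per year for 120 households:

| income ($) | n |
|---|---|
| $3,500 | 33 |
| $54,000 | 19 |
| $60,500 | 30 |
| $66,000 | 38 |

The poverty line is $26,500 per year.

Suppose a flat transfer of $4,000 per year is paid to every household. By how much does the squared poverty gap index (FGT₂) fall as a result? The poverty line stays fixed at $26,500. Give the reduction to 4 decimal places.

Before: below the line — 33×$3,500; squared poverty gap index (FGT₂) = 0.207156.
After the $4,000 transfer: below the line — 33×$7,500; squared poverty gap index (FGT₂) = 0.141367.
Reduction = 0.207156 − 0.141367 = 0.0658.

0.0658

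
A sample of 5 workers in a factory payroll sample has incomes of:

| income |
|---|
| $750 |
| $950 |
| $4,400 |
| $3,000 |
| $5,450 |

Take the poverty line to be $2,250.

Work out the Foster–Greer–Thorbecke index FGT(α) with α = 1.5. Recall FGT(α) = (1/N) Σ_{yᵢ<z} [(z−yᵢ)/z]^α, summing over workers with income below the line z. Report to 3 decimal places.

0.197

Below z: $750, $950 (q = 2 of N = 5).
Normalized shortfalls: (2250−750)/2250 = 0.6667; (2250−950)/2250 = 0.5778.
Raised to α = 1.5: 0.54433; 0.43918.
Sum = 0.983510; FGT(1.5) = 0.983510 / 5 = 0.197.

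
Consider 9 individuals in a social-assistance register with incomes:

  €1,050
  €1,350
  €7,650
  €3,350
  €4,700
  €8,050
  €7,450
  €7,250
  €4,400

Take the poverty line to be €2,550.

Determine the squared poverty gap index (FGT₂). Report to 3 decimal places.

Poor units: €1,050, €1,350 (q = 2 of N = 9).
Relative gaps: (2550−1050)/2550 = 0.5882; (2550−1350)/2550 = 0.4706.
Squared: 0.3460; 0.2215.
Sum = 0.567474; P₂ = 0.567474 / 9 = 0.063.

0.063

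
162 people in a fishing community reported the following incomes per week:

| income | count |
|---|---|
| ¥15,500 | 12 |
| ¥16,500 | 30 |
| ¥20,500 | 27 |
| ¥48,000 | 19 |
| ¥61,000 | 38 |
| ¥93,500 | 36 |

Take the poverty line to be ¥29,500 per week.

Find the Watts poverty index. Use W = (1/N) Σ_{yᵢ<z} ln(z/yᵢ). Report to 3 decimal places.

Incomes under z: 12×¥15,500, 30×¥16,500, 27×¥20,500 (q = 69 of N = 162).
Log shortfalls: ln(29500/15500) = 0.6436 (×12); ln(29500/16500) = 0.5810 (×30); ln(29500/20500) = 0.3640 (×27).
W = 34.980565 / 162 = 0.216.

0.216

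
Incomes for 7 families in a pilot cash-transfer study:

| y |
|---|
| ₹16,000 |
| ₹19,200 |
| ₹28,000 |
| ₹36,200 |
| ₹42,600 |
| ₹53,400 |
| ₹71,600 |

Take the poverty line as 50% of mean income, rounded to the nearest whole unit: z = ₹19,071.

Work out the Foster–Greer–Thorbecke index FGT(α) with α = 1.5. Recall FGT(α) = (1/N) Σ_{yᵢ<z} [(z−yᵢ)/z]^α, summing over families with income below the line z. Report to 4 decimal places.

Below z: ₹16,000 (q = 1 of N = 7).
Gap ratios (z−y)/z: (19071−16000)/19071 = 0.1610.
Raised to α = 1.5: 0.06462.
Sum = 0.064619; FGT(1.5) = 0.064619 / 7 = 0.0092.

0.0092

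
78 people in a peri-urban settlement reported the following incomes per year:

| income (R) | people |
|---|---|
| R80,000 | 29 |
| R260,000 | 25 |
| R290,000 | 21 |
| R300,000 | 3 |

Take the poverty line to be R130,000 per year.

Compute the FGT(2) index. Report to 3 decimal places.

Poor units: 29×R80,000 (q = 29 of N = 78).
Shortfall ratios: (130000−80000)/130000 = 0.3846 (×29).
Squared: 0.1479 (×29).
Sum = 4.289941; P₂ = 4.289941 / 78 = 0.055.

0.055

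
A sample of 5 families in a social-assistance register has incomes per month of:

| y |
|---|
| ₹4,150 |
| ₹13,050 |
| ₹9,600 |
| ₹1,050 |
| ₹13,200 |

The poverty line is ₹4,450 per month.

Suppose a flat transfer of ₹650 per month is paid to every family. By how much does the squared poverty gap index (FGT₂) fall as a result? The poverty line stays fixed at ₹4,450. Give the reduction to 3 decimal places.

0.041

Before: below the line — ₹1,050, ₹4,150; squared poverty gap index (FGT₂) = 0.11766.
After the ₹650 transfer: below the line — ₹1,700; squared poverty gap index (FGT₂) = 0.07638.
Reduction = 0.11766 − 0.07638 = 0.041.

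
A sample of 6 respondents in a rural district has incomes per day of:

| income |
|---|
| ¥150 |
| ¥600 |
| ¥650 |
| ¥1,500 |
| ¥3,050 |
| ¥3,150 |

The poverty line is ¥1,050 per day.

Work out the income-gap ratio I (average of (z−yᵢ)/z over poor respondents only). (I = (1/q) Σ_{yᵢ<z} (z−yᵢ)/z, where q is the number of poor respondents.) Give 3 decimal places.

0.556

Poor units: ¥150, ¥600, ¥650 (q = 3 of N = 6).
Relative gaps: 0.8571, 0.4286, 0.3810; sum = 1.666667.
The income-gap ratio divides by q (the poor only): 1.666667 / 3 = 0.556.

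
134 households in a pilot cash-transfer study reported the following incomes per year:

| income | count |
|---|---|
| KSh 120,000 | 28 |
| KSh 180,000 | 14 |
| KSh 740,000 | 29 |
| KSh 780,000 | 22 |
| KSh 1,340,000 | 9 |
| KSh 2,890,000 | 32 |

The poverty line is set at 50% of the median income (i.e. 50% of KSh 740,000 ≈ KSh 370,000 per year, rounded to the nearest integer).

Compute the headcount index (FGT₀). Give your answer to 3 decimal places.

42 of the 134 households have income below KSh 370,000.
H = 42/134 = 0.313.

0.313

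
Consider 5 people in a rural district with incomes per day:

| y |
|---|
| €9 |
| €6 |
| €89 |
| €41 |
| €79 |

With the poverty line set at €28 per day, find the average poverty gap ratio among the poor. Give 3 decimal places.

Below z: €6, €9 (q = 2 of N = 5).
Shortfall ratios (z−y)/z: 0.7857, 0.6786; sum = 1.464286.
I averages over the q = 2 poor units only: 1.464286 / 2 = 0.732.

0.732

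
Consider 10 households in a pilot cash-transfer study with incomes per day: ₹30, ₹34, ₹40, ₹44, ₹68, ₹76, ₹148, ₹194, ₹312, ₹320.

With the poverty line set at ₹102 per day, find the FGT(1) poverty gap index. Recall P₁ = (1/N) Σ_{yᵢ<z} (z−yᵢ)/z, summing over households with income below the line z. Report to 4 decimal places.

Below the line: ₹30, ₹34, ₹40, ₹44, ₹68, ₹76 (q = 6 of N = 10).
Gap ratios (z−y)/z: (102−30)/102 = 0.7059; (102−34)/102 = 0.6667; (102−40)/102 = 0.6078; (102−44)/102 = 0.5686; (102−68)/102 = 0.3333; (102−76)/102 = 0.2549.
Σ = 3.137255. Dividing by the full population N = 10 gives P₁ = 0.3137.

0.3137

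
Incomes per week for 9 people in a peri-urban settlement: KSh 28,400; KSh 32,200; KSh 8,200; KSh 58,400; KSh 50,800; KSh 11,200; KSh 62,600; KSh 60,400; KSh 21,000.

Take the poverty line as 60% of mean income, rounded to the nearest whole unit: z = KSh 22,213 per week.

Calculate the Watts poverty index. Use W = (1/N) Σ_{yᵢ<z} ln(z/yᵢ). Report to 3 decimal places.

Below the line: KSh 8,200, KSh 11,200, KSh 21,000 (q = 3 of N = 9).
ln(z/y) terms: ln(22213/8200) = 0.9965; ln(22213/11200) = 0.6848; ln(22213/21000) = 0.0562.
W = 1.737463 / 9 = 0.193.

0.193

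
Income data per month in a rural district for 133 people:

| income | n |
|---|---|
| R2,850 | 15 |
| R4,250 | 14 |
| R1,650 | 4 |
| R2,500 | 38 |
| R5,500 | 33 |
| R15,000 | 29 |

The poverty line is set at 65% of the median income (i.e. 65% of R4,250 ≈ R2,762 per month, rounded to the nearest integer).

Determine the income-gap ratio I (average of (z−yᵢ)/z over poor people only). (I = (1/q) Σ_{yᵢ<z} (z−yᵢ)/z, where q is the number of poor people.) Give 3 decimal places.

0.124

Poor units: 4×R1,650, 38×R2,500 (q = 42 of N = 133).
Relative gaps: 0.4026 (×4), 0.0949 (×38); sum = 5.215062.
I averages over the q = 42 poor units only: 5.215062 / 42 = 0.124.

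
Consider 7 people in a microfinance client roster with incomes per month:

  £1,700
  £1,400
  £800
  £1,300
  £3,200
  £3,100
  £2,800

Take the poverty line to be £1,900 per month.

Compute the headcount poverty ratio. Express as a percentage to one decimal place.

57.1%

4 of the 7 people have income below £1,900.
H = 4/7 = 57.1%.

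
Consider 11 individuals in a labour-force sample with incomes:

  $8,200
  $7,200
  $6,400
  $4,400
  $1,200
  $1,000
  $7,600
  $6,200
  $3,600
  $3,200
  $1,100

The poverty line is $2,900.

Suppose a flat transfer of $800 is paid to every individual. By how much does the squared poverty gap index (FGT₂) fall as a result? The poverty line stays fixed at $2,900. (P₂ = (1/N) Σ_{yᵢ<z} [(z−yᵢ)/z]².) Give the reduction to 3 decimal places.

Before: below the line — $1,000, $1,100, $1,200; squared poverty gap index (FGT₂) = 0.10529.
After the $800 transfer: below the line — $1,800, $1,900, $2,000; squared poverty gap index (FGT₂) = 0.03265.
Reduction = 0.10529 − 0.03265 = 0.073.

0.073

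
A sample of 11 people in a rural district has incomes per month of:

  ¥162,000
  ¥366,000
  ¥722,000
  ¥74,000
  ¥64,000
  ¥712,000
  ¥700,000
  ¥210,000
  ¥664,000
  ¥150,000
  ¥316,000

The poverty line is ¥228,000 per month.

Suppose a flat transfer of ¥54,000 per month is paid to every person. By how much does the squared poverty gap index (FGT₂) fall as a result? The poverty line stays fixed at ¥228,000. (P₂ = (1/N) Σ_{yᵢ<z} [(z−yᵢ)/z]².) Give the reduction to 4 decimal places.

Before: below the line — ¥64,000, ¥74,000, ¥150,000, ¥162,000, ¥210,000; squared poverty gap index (FGT₂) = 0.107334.
After the ¥54,000 transfer: below the line — ¥118,000, ¥128,000, ¥204,000, ¥216,000; squared poverty gap index (FGT₂) = 0.039907.
Reduction = 0.107334 − 0.039907 = 0.0674.

0.0674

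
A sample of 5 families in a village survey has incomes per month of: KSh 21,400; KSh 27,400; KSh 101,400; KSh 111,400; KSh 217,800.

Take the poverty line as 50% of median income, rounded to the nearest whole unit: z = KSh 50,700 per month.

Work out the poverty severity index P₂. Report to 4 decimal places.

Below z: KSh 21,400, KSh 27,400 (q = 2 of N = 5).
Shortfall ratios: (50700−21400)/50700 = 0.5779; (50700−27400)/50700 = 0.4596.
Squared: 0.3340; 0.2112.
Sum = 0.545180; P₂ = 0.545180 / 5 = 0.1090.

0.1090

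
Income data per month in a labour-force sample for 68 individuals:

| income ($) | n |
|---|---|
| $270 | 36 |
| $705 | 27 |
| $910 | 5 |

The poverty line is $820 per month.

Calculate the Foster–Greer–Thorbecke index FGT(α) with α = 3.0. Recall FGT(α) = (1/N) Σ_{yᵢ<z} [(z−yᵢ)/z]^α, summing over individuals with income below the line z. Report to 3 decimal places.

Below z: 36×$270, 27×$705 (q = 63 of N = 68).
Shortfall ratios: (820−270)/820 = 0.6707 (×36); (820−705)/820 = 0.1402 (×27).
Raised to α = 3.0: 0.30175 (×36); 0.00276 (×27).
Sum = 10.937457; FGT(3.0) = 10.937457 / 68 = 0.161.

0.161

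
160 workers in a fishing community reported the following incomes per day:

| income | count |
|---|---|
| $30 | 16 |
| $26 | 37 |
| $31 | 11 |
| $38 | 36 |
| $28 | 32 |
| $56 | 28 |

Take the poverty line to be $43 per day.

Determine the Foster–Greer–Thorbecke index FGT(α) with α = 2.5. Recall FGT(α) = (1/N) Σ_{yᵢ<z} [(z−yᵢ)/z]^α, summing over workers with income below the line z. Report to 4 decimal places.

Poor units: 37×$26, 32×$28, 16×$30, 11×$31, 36×$38 (q = 132 of N = 160).
Shortfall ratios: (43−26)/43 = 0.3953 (×37); (43−28)/43 = 0.3488 (×32); (43−30)/43 = 0.3023 (×16); (43−31)/43 = 0.2791 (×11); (43−38)/43 = 0.1163 (×36).
Raised to α = 2.5: 0.09828 (×37); 0.07187 (×32); 0.05026 (×16); 0.04114 (×11); 0.00461 (×36).
Sum = 7.358766; FGT(2.5) = 7.358766 / 160 = 0.0460.

0.0460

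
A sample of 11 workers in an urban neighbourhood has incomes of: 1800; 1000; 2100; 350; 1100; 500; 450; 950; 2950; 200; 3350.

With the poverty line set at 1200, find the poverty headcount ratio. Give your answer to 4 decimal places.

7 of the 11 workers have income below 1200.
H = 7/11 = 0.6364.

0.6364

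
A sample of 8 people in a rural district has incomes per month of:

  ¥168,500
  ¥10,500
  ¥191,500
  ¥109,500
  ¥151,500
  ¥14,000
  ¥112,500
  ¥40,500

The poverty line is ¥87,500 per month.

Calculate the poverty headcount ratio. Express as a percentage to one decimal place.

3 of the 8 people have income below ¥87,500.
H = 3/8 = 37.5%.

37.5%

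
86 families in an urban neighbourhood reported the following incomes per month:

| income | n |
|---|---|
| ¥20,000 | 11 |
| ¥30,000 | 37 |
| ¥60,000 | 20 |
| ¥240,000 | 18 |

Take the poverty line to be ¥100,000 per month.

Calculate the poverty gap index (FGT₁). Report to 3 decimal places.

0.497

Poor units: 11×¥20,000, 37×¥30,000, 20×¥60,000 (q = 68 of N = 86).
Relative gaps: (100000−20000)/100000 = 0.8000 (×11); (100000−30000)/100000 = 0.7000 (×37); (100000−60000)/100000 = 0.4000 (×20).
Sum of shortfalls = 42.700000; P₁ averages over all N: 42.700000 / 86 = 0.497.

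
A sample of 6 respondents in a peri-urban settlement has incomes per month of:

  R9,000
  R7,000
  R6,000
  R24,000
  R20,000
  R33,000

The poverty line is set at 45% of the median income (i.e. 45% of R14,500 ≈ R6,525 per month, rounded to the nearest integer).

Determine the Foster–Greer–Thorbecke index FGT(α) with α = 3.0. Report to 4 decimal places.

Below z: R6,000 (q = 1 of N = 6).
Normalized shortfalls: (6525−6000)/6525 = 0.0805.
Raised to α = 3.0: 0.00052.
Sum = 0.000521; FGT(3.0) = 0.000521 / 6 = 0.0001.

0.0001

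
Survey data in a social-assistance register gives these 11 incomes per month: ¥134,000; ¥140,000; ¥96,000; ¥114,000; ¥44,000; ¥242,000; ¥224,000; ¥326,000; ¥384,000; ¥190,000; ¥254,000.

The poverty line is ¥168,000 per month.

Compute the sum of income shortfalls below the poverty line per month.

¥312,000

Poor units: ¥44,000, ¥96,000, ¥114,000, ¥134,000, ¥140,000 (q = 5 of N = 11).
Individual gaps: 168000−44000 = 124000; 168000−96000 = 72000; 168000−114000 = 54000; 168000−134000 = 34000; 168000−140000 = 28000.
Aggregate gap = ¥312,000.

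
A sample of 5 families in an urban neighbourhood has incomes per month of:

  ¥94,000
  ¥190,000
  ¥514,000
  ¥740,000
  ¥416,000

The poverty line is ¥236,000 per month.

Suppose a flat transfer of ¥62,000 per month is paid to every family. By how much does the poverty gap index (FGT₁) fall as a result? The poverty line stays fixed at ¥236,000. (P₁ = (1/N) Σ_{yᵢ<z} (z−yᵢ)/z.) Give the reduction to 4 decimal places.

0.0915

Before: below the line — ¥94,000, ¥190,000; poverty gap index (FGT₁) = 0.159322.
After the ¥62,000 transfer: below the line — ¥156,000; poverty gap index (FGT₁) = 0.067797.
Reduction = 0.159322 − 0.067797 = 0.0915.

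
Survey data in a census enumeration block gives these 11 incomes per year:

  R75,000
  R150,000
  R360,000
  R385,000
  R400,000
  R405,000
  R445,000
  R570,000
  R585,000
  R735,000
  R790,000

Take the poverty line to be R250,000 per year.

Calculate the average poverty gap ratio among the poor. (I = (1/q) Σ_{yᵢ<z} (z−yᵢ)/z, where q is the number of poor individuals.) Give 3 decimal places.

Below the line: R75,000, R150,000 (q = 2 of N = 11).
Shortfall ratios (z−y)/z: 0.7000, 0.4000; sum = 1.100000.
I averages over the q = 2 poor units only: 1.100000 / 2 = 0.550.

0.550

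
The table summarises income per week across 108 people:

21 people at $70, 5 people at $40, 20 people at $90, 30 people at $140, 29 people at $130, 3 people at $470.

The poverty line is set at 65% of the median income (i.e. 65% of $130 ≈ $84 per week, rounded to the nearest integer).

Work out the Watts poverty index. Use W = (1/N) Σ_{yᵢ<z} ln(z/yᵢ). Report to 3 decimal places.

Below z: 5×$40, 21×$70 (q = 26 of N = 108).
Log shortfalls: ln(84/40) = 0.7419 (×5); ln(84/70) = 0.1823 (×21).
W = 7.538439 / 108 = 0.070.

0.070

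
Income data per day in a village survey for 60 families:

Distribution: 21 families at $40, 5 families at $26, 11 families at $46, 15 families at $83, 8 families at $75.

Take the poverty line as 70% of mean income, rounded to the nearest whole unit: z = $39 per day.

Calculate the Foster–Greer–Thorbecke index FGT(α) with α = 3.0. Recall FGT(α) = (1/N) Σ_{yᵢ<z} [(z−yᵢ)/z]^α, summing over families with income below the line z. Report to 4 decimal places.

Incomes under z: 5×$26 (q = 5 of N = 60).
Normalized shortfalls: (39−26)/39 = 0.3333 (×5).
Raised to α = 3.0: 0.03704 (×5).
Sum = 0.185185; FGT(3.0) = 0.185185 / 60 = 0.0031.

0.0031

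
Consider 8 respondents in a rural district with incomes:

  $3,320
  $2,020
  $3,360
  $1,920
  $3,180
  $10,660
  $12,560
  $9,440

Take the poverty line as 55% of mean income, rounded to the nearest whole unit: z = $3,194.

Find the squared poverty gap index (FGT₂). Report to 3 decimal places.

0.037

Incomes under z: $1,920, $2,020, $3,180 (q = 3 of N = 8).
Shortfall ratios: (3194−1920)/3194 = 0.3989; (3194−2020)/3194 = 0.3676; (3194−3180)/3194 = 0.0044.
Squared: 0.1591; 0.1351; 0.0000.
Sum = 0.294222; P₂ = 0.294222 / 8 = 0.037.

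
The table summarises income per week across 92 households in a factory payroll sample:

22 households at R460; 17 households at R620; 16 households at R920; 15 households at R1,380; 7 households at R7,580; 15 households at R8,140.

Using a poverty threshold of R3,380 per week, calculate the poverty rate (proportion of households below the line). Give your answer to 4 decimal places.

0.7609

70 of the 92 households have income below R3,380.
H = 70/92 = 0.7609.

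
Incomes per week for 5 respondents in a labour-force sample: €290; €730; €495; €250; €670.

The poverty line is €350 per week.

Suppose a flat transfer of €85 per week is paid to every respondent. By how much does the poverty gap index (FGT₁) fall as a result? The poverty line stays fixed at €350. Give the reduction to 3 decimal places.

0.083

Before: below the line — €250, €290; poverty gap index (FGT₁) = 0.09143.
After the €85 transfer: below the line — €335; poverty gap index (FGT₁) = 0.00857.
Reduction = 0.09143 − 0.00857 = 0.083.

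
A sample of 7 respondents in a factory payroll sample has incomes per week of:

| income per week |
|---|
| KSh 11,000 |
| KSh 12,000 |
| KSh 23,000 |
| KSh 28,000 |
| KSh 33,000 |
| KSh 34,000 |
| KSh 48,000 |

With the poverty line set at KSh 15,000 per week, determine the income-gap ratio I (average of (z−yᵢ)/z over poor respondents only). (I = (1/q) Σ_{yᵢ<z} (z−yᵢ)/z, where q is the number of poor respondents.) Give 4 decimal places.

Poor units: KSh 11,000, KSh 12,000 (q = 2 of N = 7).
Relative gaps: 0.2667, 0.2000; sum = 0.466667.
The income-gap ratio divides by q (the poor only): 0.466667 / 2 = 0.2333.

0.2333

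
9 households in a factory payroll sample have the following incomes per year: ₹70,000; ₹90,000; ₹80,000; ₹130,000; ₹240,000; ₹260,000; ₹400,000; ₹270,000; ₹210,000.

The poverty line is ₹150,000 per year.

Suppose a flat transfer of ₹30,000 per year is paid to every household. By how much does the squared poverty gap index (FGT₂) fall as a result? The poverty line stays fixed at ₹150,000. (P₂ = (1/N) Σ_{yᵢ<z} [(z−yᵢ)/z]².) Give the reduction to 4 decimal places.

Before: below the line — ₹70,000, ₹80,000, ₹90,000, ₹130,000; squared poverty gap index (FGT₂) = 0.075556.
After the ₹30,000 transfer: below the line — ₹100,000, ₹110,000, ₹120,000; squared poverty gap index (FGT₂) = 0.024691.
Reduction = 0.075556 − 0.024691 = 0.0509.

0.0509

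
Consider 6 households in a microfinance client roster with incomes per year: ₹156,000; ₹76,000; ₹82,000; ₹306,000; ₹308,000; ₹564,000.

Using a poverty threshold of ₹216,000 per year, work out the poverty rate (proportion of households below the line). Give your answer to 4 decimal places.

0.5000

3 of the 6 households have income below ₹216,000.
H = 3/6 = 0.5000.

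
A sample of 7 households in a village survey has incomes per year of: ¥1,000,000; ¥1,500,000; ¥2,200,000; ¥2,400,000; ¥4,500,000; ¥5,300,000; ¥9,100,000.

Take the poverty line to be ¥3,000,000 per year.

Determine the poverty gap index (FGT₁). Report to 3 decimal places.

0.233

Below z: ¥1,000,000, ¥1,500,000, ¥2,200,000, ¥2,400,000 (q = 4 of N = 7).
Normalized shortfalls: (3000000−1000000)/3000000 = 0.6667; (3000000−1500000)/3000000 = 0.5000; (3000000−2200000)/3000000 = 0.2667; (3000000−2400000)/3000000 = 0.2000.
Σ = 1.633333. Dividing by the full population N = 7 gives P₁ = 0.233.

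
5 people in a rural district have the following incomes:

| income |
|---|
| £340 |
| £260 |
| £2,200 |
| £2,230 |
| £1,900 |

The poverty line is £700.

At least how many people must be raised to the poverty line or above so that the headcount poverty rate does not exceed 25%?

1

Currently q = 2 of N = 5 are below the line (H = 0.400).
A headcount ratio of at most 25% allows at most ⌊0.25 × 5⌋ = 1 poor people.
So at least 2 − 1 = 1 must be lifted.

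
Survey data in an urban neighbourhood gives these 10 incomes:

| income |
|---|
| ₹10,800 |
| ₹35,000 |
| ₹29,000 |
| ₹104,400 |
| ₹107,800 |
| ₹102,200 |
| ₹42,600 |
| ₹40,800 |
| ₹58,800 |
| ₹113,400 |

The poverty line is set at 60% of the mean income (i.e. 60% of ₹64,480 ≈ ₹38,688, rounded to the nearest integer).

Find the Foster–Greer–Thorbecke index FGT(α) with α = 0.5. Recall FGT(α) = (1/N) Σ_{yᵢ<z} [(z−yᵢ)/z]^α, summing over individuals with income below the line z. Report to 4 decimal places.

0.1658

Below z: ₹10,800, ₹29,000, ₹35,000 (q = 3 of N = 10).
Normalized shortfalls: (38688−10800)/38688 = 0.7208; (38688−29000)/38688 = 0.2504; (38688−35000)/38688 = 0.0953.
Raised to α = 0.5: 0.84903; 0.50041; 0.30875.
Sum = 1.658189; FGT(0.5) = 1.658189 / 10 = 0.1658.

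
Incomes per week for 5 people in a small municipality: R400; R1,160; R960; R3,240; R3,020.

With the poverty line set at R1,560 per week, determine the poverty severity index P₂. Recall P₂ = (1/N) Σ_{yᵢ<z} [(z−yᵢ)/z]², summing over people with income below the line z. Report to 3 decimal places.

0.153

Below z: R400, R960, R1,160 (q = 3 of N = 5).
Gap ratios (z−y)/z: (1560−400)/1560 = 0.7436; (1560−960)/1560 = 0.3846; (1560−1160)/1560 = 0.2564.
Squared: 0.5529; 0.1479; 0.0657.
Sum = 0.766601; P₂ = 0.766601 / 5 = 0.153.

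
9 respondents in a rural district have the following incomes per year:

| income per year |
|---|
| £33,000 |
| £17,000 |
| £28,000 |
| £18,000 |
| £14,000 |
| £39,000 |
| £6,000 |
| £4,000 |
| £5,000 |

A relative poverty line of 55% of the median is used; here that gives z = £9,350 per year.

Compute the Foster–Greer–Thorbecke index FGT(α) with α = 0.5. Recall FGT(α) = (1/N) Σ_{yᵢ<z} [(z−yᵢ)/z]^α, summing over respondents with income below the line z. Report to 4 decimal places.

0.2263

Poor units: £4,000, £5,000, £6,000 (q = 3 of N = 9).
Relative gaps: (9350−4000)/9350 = 0.5722; (9350−5000)/9350 = 0.4652; (9350−6000)/9350 = 0.3583.
Raised to α = 0.5: 0.75643; 0.68209; 0.59857.
Sum = 2.037092; FGT(0.5) = 2.037092 / 9 = 0.2263.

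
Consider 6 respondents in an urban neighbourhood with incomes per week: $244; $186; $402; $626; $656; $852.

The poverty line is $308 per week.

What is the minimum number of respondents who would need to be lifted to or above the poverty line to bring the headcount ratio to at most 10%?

2 of the 6 respondents are poor, so H = 2/6 = 0.333.
A headcount ratio of at most 10% allows at most ⌊0.10 × 6⌋ = 0 poor respondents.
So at least 2 − 0 = 2 must be lifted.

2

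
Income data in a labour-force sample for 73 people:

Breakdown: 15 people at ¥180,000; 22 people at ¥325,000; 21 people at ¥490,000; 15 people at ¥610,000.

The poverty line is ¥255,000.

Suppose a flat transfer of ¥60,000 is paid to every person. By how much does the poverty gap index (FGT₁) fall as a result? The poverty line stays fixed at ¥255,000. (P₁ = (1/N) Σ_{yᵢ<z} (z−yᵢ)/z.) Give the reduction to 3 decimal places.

Before: below the line — 15×¥180,000; poverty gap index (FGT₁) = 0.06044.
After the ¥60,000 transfer: below the line — 15×¥240,000; poverty gap index (FGT₁) = 0.01209.
Reduction = 0.06044 − 0.01209 = 0.048.

0.048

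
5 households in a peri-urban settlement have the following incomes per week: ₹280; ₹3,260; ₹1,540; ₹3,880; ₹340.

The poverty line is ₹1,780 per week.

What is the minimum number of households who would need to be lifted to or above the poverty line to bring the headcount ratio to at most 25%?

3 of the 5 households are poor, so H = 3/5 = 0.600.
A headcount ratio of at most 25% allows at most ⌊0.25 × 5⌋ = 1 poor households.
So at least 3 − 1 = 2 must be lifted.

2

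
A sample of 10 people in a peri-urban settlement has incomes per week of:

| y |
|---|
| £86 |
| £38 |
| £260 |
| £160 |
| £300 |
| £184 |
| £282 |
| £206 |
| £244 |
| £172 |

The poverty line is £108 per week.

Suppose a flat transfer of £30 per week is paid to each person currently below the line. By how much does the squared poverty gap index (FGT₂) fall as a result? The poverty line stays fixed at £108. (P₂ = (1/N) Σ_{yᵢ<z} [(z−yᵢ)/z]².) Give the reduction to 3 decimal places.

Before: below the line — £38, £86; squared poverty gap index (FGT₂) = 0.04616.
After the £30 transfer: below the line — £68; squared poverty gap index (FGT₂) = 0.01372.
Reduction = 0.04616 − 0.01372 = 0.032.

0.032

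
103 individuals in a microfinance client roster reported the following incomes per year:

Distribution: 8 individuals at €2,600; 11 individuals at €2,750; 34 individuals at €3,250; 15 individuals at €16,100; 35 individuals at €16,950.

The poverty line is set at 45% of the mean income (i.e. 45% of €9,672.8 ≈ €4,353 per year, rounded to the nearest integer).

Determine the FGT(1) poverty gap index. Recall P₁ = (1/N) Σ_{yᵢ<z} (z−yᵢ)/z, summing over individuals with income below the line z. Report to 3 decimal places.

Incomes under z: 8×€2,600, 11×€2,750, 34×€3,250 (q = 53 of N = 103).
Shortfall ratios: (4353−2600)/4353 = 0.4027 (×8); (4353−2750)/4353 = 0.3683 (×11); (4353−3250)/4353 = 0.2534 (×34).
Sum of shortfalls = 15.887664; P₁ averages over all N: 15.887664 / 103 = 0.154.

0.154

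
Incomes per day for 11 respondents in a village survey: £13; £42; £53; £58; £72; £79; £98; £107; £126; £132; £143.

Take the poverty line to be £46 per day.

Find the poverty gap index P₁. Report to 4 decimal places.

Incomes under z: £13, £42 (q = 2 of N = 11).
Normalized shortfalls: (46−13)/46 = 0.7174; (46−42)/46 = 0.0870.
Σ = 0.804348. Dividing by the full population N = 11 gives P₁ = 0.0731.

0.0731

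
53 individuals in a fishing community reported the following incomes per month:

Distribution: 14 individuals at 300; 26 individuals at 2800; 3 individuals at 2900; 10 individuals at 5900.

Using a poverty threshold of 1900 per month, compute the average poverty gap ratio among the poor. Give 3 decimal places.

Incomes under z: 14×300 (q = 14 of N = 53).
Shortfall ratios (z−y)/z: 0.8421 (×14); sum = 11.789474.
I averages over the q = 14 poor units only: 11.789474 / 14 = 0.842.

0.842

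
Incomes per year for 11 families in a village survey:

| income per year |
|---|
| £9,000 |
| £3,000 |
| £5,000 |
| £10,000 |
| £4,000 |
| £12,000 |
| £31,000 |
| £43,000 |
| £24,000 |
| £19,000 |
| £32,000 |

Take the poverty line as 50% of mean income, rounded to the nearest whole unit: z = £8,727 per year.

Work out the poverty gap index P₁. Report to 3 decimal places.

0.148

Poor units: £3,000, £4,000, £5,000 (q = 3 of N = 11).
Normalized shortfalls: (8727−3000)/8727 = 0.6562; (8727−4000)/8727 = 0.5417; (8727−5000)/8727 = 0.4271.
Sum of shortfalls = 1.624957; P₁ averages over all N: 1.624957 / 11 = 0.148.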